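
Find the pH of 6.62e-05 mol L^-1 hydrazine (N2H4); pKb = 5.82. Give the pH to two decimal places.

pH = 8.97

N2H4 + H2O ⇌ N2H5+ + OH-
Kb = 10^(−5.82) = 1.51 × 10^-6
Kb = [OH-]²/(6.62e-05 − [OH-]) = 1.51 × 10^-6
[OH-] is not negligible relative to C₀; solve [OH-]² + 1.51e-06·[OH-] − 1e-10 = 0.
[OH-] = (−Kb + √(Kb² + 4·Kb·C₀))/2 = 9.27 × 10^-6 M
pOH = −log(9.27 × 10^-6) = 5.03; pH = 14.00 − 5.03 = 8.97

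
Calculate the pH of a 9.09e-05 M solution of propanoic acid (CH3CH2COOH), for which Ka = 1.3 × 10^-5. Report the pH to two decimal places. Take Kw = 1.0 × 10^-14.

CH3CH2COOH ⇌ CH3CH2COO- + H+
Ka = [H+]²/(9.09e-05 − [H+]) = 1.3 × 10^-5
Here C₀/Ka ≈ 6.99, so the small-[H+] approximation fails. Use the quadratic:
[H+] = (−Ka + √(Ka² + 4·Ka·C₀))/2 = 2.85 × 10^-5 M
pH = −log[H+] = −log(2.85 × 10^-5) = 4.55

pH = 4.55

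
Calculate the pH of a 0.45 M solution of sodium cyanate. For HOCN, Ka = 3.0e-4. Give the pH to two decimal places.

OCN- is the conjugate base of the weak acid HOCN.
Kb = Kw/Ka = 1.0×10^-14 / 3.0 × 10^-4 = 3.33 × 10^-11
From the ICE table, Kb = [OH-]²/(0.45 − [OH-]) = 3.33 × 10^-11.
Since Kb ≪ C₀, [OH-] ≈ √(Kb·C₀) = 3.87 × 10^-6 M.
Check: 0.00086% ionized — well under 5%, approximation valid.
pOH = 5.41, so pH = 14.00 − pOH = 8.59

pH = 8.59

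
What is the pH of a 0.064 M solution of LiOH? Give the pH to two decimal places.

LiOH is a strong base; [OH-] = 0.064 M.
pOH = -log(0.064) = 1.19
pH = 14.00 - 1.19 = 12.81

pH = 12.81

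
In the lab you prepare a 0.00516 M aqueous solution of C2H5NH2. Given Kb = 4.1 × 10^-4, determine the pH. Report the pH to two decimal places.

pH = 11.10

C2H5NH2 + H2O ⇌ C2H5NH3+ + OH-
From the ICE table, Kb = [OH-]²/(0.00516 − [OH-]) = 4.1 × 10^-4.
Here C₀/Kb ≈ 12.6, so the small-[OH-] approximation fails. Use the quadratic:
[OH-] = [−0.00041 + √(0.00041² + 8.46e-06)]/2 = 1.26 × 10^-3 M
pOH = 2.90, so pH = 14.00 − pOH = 11.10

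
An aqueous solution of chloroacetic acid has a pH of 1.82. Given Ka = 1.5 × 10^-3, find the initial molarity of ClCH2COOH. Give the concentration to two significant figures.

C₀ = 1.7 × 10^-1 M

[H+] = 10^(-1.82) = 1.51 × 10^-2 M = x
Ka = x²/(C₀ − x) ⇒ C₀ = x + x²/Ka
C₀ = 1.51 × 10^-2 + (1.51 × 10^-2)²/(1.5 × 10^-3) = 1.67 × 10^-1 M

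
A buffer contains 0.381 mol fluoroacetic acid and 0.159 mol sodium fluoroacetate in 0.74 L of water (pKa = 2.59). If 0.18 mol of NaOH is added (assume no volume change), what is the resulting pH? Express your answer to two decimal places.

After neutralization: n(FCH2COOH) = 0.201 mol, n(FCH2COO-) = 0.339 mol.
Henderson–Hasselbalch with mole ratio 0.339/0.201: pH = 2.59 + (+0.227)

pH = 2.82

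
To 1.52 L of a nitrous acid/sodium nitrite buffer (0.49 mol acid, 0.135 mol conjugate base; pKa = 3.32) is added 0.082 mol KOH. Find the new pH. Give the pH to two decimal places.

After neutralization: n(HNO2) = 0.408 mol, n(NO2-) = 0.217 mol.
pH = pKa + log([A⁻]/[HA]) = 3.32 + log(0.217/0.408) = 3.32 -0.274

pH = 3.05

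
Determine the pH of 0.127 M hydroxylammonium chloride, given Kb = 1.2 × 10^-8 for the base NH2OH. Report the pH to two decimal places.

pH = 3.49

NH3OH+ is the conjugate acid of the weak base NH2OH.
Ka = Kw/Kb = 1.0×10^-14 / 1.2 × 10^-8 = 8.33 × 10^-7
Ka = x²/(0.127 − x) = 8.33 × 10^-7
Since Ka ≪ C₀, x ≈ √(Ka·C₀) = 3.25 × 10^-4 M.
pH = −log[H+] = −log(3.25 × 10^-4) = 3.49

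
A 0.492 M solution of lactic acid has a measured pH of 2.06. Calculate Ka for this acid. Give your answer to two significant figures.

Ka = 1.6 × 10^-4

[H+] = 10^(-2.06) = 8.71 × 10^-3 M
At equilibrium [HA] = 0.492 − 8.71 × 10^-3 = 4.83 × 10^-1 M
Ka = [H+][A-]/[HA] = (8.71 × 10^-3)² / 4.83 × 10^-1 = 1.6 × 10^-4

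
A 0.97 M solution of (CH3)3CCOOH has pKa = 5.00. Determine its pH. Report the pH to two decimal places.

pH = 2.51

(CH3)3CCOOH ⇌ (CH3)3CCOO- + H+
Ka = 10^(−5.00) = 1.00 × 10^-5
Ka = [H+]²/(0.97 − [H+]) = 1.00 × 10^-5
Neglecting [H+] in the denominator: [H+] = √(1.00 × 10^-5 × 0.97) = 3.11 × 10^-3 M
Check: 0.32% ionized — well under 5%, approximation valid.
pH = −log(3.11 × 10^-3) = 2.51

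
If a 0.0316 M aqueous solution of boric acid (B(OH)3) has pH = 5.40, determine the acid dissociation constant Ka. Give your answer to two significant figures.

Ka = 5.0 × 10^-10

[H+] = 10^(-5.40) = 3.98 × 10^-6 M
At equilibrium [HA] = 0.0316 − 3.98 × 10^-6 = 3.16 × 10^-2 M
Ka = [H+][A-]/[HA] = (3.98 × 10^-6)² / 3.16 × 10^-2 = 5.0 × 10^-10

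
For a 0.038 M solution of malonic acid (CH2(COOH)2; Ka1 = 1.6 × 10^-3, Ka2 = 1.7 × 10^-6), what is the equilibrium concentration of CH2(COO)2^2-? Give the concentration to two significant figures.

1.7 × 10^-6 M

First ionization gives [H+] ≈ [CH2(COOH)COO-] = 7.04 × 10^-3 M.
Second step: Ka2 = [H+][CH2(COO)2^2-]/[CH2(COOH)COO-] ≈ [CH2(COO)2^2-] (since [H+] ≈ [CH2(COOH)COO-]).
So [CH2(COO)2^2-] ≈ Ka2.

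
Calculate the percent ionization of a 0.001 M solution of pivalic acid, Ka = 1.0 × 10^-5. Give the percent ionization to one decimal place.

(CH3)3CCOOH ⇌ (CH3)3CCOO- + H+; let x = [H+] at equilibrium.
Ka = x²/(C₀ − x); solving the quadratic gives x = 9.51 × 10^-5 M.
Fraction ionized = 9.51 × 10^-5 / 0.001 = 0.0951 → 9.5%

9.5%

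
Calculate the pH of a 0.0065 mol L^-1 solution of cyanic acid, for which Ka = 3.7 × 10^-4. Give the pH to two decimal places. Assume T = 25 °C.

pH = 2.86

HOCN ⇌ OCN- + H+
From the ICE table, Ka = [H+]²/(0.0065 − [H+]) = 3.7 × 10^-4.
The 5% rule fails; solving [H+]² + Ka·[H+] − Ka·C₀ = 0 exactly:
[H+] = [−0.00037 + √(0.00037² + 9.62e-06)]/2 = 1.38 × 10^-3 M
pH = −log[H+] = −log(1.38 × 10^-3) = 2.86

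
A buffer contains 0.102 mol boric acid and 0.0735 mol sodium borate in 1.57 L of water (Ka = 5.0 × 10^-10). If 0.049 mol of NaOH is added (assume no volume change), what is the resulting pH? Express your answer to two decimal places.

OH- converts B(OH)3 to B(OH)4-: B(OH)3 → 0.053 mol, B(OH)4- → 0.122 mol.
pKa = −log(5.0 × 10^-10) = 9.301
pH = pKa + log([A⁻]/[HA]) = 9.301 + log(0.122/0.053) = 9.301 +0.362

pH = 9.66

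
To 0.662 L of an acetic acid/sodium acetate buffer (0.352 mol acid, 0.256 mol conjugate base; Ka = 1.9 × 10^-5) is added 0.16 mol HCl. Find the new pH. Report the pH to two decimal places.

After neutralization: n(CH3COOH) = 0.512 mol, n(CH3COO-) = 0.096 mol.
pKa = −log(1.9 × 10^-5) = 4.721
pH = pKa + log([A⁻]/[HA]) = 4.721 + log(0.096/0.512) = 4.721 -0.727

pH = 3.99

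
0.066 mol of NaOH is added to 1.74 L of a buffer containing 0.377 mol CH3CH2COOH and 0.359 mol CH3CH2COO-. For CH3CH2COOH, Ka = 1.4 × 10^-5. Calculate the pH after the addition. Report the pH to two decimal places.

OH- converts CH3CH2COOH to CH3CH2COO-: CH3CH2COOH → 0.311 mol, CH3CH2COO- → 0.425 mol.
pKa = −log(1.4 × 10^-5) = 4.854
Henderson–Hasselbalch with mole ratio 0.425/0.311: pH = 4.854 + (+0.136)

pH = 4.99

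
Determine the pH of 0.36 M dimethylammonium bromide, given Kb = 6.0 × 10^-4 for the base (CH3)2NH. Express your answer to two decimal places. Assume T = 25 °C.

pH = 5.61

(CH3)2NH2+ is the conjugate acid of the weak base (CH3)2NH.
Ka = Kw/Kb = 1.0×10^-14 / 6.0 × 10^-4 = 1.67 × 10^-11
Let x = [H+] at equilibrium. Ka = x²/(0.36 − x).
Assume x ≪ 0.36: x ≈ √(1.67 × 10^-11 × 0.36) = 2.45 × 10^-6 M
(x/C₀ = 0.00068% < 5%, so the approximation holds.)
pH = −log(2.45 × 10^-6) = 5.61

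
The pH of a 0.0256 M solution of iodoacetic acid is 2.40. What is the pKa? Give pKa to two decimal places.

pKa = 3.13

[H+] = 10^(-2.40) = 3.98 × 10^-3 M
At equilibrium [HA] = 0.0256 − 3.98 × 10^-3 = 2.16 × 10^-2 M
Ka = [H+][A-]/[HA] = (3.98 × 10^-3)² / 2.16 × 10^-2 = 7.33 × 10^-4
pKa = -log(7.33 × 10^-4) = 3.13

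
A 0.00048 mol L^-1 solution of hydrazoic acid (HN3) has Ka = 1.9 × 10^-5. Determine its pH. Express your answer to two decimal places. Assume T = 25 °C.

pH = 4.06

HN3 ⇌ N3- + H+
Ka = [H+]²/(0.00048 − [H+]) = 1.9 × 10^-5
The 5% rule fails; solving [H+]² + Ka·[H+] − Ka·C₀ = 0 exactly:
[H+] = (−Ka + √(Ka² + 4·Ka·C₀))/2 = 8.65 × 10^-5 M
pH = −log(8.65 × 10^-5) = 4.06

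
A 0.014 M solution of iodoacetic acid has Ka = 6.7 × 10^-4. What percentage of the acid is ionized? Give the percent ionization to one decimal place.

ICH2COOH ⇌ ICH2COO- + H+; let x = [H+] at equilibrium.
Solve x² + 0.00067x − 9.38e-06 = 0 → x = 2.75 × 10^-3 M
% ionization = x/C₀ × 100% = 2.75 × 10^-3/0.014 × 100% = 19.6%

19.6%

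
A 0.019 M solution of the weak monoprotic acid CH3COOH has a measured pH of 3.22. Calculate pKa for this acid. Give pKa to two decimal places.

pKa = 4.70

[H+] = 10^(-3.22) = 6.03 × 10^-4 M
At equilibrium [HA] = 0.019 − 6.03 × 10^-4 = 1.84 × 10^-2 M
Ka = [H+][A-]/[HA] = (6.03 × 10^-4)² / 1.84 × 10^-2 = 1.98 × 10^-5
pKa = -log(1.98 × 10^-5) = 4.70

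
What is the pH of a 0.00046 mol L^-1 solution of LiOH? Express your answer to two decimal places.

pH = 10.66

LiOH is a strong base; [OH-] = 0.00046 M.
pOH = -log(0.00046) = 3.34
pH = 14.00 - 3.34 = 10.66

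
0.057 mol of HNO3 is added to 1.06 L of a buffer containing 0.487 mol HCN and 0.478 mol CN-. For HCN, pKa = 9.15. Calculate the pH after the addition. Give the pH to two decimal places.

Added H+ converts CN- to HCN: HCN → 0.544 mol, CN- → 0.421 mol.
pH = pKa + log(n_CN-/n_HCN) = 9.15 + log(0.421/0.544) = 9.15 + (-0.111)

pH = 9.04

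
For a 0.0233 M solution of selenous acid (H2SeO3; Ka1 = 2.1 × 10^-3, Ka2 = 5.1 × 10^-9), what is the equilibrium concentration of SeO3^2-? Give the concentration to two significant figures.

First ionization gives [H+] ≈ [HSeO3-] = 6.02 × 10^-3 M.
Second step: Ka2 = [H+][SeO3^2-]/[HSeO3-] ≈ [SeO3^2-] (since [H+] ≈ [HSeO3-]).
So [SeO3^2-] ≈ Ka2.

5.1 × 10^-9 M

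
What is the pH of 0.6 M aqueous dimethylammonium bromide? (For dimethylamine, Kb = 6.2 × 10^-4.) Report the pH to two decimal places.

pH = 5.51

(CH3)2NH2+ is the conjugate acid of the weak base (CH3)2NH.
Ka = Kw/Kb = 1.0×10^-14 / 6.2 × 10^-4 = 1.61 × 10^-11
Ka = x²/(0.6 − x) = 1.61 × 10^-11
Assume x ≪ 0.6: x ≈ √(1.61 × 10^-11 × 0.6) = 3.11 × 10^-6 M
(x/C₀ = 0.00052% < 5%, so the approximation holds.)
pH = −log(3.11 × 10^-6) = 5.51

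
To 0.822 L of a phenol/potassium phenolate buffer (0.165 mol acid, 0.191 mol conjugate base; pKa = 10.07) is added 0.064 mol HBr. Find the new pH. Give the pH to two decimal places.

pH = 9.81

After neutralization: n(C6H5OH) = 0.229 mol, n(C6H5O-) = 0.127 mol.
Henderson–Hasselbalch with mole ratio 0.127/0.229: pH = 10.07 + (-0.256)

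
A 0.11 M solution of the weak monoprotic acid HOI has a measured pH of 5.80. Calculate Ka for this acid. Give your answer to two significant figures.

[H+] = 10^(-5.80) = 1.58 × 10^-6 M
At equilibrium [HA] = 0.11 − 1.58 × 10^-6 = 1.10 × 10^-1 M
Ka = [H+][A-]/[HA] = (1.58 × 10^-6)² / 1.10 × 10^-1 = 2.3 × 10^-11

Ka = 2.3 × 10^-11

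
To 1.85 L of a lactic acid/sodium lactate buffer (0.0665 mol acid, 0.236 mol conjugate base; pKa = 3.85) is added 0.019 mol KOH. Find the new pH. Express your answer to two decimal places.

pH = 4.58

After neutralization: n(CH3CH(OH)COOH) = 0.0475 mol, n(CH3CH(OH)COO-) = 0.255 mol.
Henderson–Hasselbalch with mole ratio 0.255/0.0475: pH = 3.85 + (+0.730)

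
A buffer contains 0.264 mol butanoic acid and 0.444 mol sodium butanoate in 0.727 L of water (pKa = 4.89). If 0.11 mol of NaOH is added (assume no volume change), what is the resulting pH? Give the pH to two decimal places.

pH = 5.45

After neutralization: n(CH3(CH2)2COOH) = 0.154 mol, n(CH3(CH2)2COO-) = 0.554 mol.
Henderson–Hasselbalch with mole ratio 0.554/0.154: pH = 4.89 + (+0.556)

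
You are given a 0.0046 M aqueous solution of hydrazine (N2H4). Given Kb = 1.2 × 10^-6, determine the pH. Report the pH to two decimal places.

N2H4 + H2O ⇌ N2H5+ + OH-
Let x = [OH-] at equilibrium. Kb = x²/(0.0046 − x).
Since Kb ≪ C₀, x ≈ √(Kb·C₀) = 7.43 × 10^-5 M.
(x/C₀ = 1.6% < 5%, so the approximation holds.)
pOH = 4.13, so pH = 14.00 − pOH = 9.87

pH = 9.87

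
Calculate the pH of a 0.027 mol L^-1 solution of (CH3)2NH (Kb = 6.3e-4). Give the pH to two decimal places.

pH = 11.58

(CH3)2NH + H2O ⇌ (CH3)2NH2+ + OH-
From the ICE table, Kb = [OH-]²/(0.027 − [OH-]) = 6.3 × 10^-4.
[OH-] is not negligible relative to C₀; solve [OH-]² + 0.00063·[OH-] − 1.7e-05 = 0.
[OH-] = (−Kb + √(Kb² + 4·Kb·C₀))/2 = 3.82 × 10^-3 M
pOH = −log(3.82 × 10^-3) = 2.42; pH = 14.00 − 2.42 = 11.58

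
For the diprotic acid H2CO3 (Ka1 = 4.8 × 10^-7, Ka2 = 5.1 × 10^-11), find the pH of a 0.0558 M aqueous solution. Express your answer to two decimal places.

pH = 3.79

Since Ka1 ≫ Ka2, the first ionization dominates [H+].
Ka1 = x²/(0.0558 − x) = 4.8 × 10^-7
x ≈ √(4.8 × 10^-7 × 0.0558) = 1.64 × 10^-4 M
pH = −log(1.64 × 10^-4) = 3.79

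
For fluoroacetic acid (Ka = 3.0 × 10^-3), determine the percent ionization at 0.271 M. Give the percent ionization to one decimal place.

10.0%

FCH2COOH ⇌ FCH2COO- + H+; let x = [H+] at equilibrium.
Ka = x²/(C₀ − x); solving the quadratic gives x = 2.71 × 10^-2 M.
% ionization = x/C₀ × 100% = 2.71 × 10^-2/0.271 × 100% = 10.0%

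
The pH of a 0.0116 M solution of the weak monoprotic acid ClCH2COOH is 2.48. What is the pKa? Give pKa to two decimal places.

[H+] = 10^(-2.48) = 3.31 × 10^-3 M
At equilibrium [HA] = 0.0116 − 3.31 × 10^-3 = 8.29 × 10^-3 M
Ka = [H+][A-]/[HA] = (3.31 × 10^-3)² / 8.29 × 10^-3 = 1.32 × 10^-3
pKa = -log(1.32 × 10^-3) = 2.88

pKa = 2.88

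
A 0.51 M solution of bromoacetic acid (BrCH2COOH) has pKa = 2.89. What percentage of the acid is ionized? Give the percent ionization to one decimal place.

4.9%

BrCH2COOH ⇌ BrCH2COO- + H+; let x = [H+] at equilibrium.
Ka = 10^(−2.89) = 1.29 × 10^-3
Solve x² + 0.00129x − 0.000658 = 0 → x = 2.50 × 10^-2 M
Fraction ionized = 2.50 × 10^-2 / 0.51 = 0.0490 → 4.9%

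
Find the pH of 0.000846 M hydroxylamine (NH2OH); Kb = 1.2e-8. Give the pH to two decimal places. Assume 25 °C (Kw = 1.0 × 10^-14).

NH2OH + H2O ⇌ NH3OH+ + OH-
From the ICE table, Kb = [OH-]²/(0.000846 − [OH-]) = 1.2 × 10^-8.
Neglecting [OH-] in the denominator: [OH-] = √(1.2 × 10^-8 × 0.000846) = 3.19 × 10^-6 M
pOH = −log(3.19 × 10^-6) = 5.50; pH = 14.00 − 5.50 = 8.50

pH = 8.50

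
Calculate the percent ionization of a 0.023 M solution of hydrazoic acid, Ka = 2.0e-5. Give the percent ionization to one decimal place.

2.9%

HN3 ⇌ N3- + H+; let x = [H+] at equilibrium.
x ≈ √(Ka·C₀) = √(2.0 × 10^-5 × 0.023) = 6.78 × 10^-4 M
Fraction ionized = 6.78 × 10^-4 / 0.023 = 0.0295 → 2.9%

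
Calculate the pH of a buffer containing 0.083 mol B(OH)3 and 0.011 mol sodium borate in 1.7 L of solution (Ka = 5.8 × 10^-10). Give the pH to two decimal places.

pKa = −log(5.8 × 10^-10) = 9.237
pH = pKa + log([A⁻]/[HA]) = 9.237 + log(0.011/0.083)
pH = 9.237 + (-0.878) = 8.36

pH = 8.36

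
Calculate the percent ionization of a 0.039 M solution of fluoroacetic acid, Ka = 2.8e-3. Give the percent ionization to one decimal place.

23.4%

FCH2COOH ⇌ FCH2COO- + H+; let x = [H+] at equilibrium.
Solve x² + 0.0028x − 0.000109 = 0 → x = 9.14 × 10^-3 M
Fraction ionized = 9.14 × 10^-3 / 0.039 = 0.2344 → 23.4%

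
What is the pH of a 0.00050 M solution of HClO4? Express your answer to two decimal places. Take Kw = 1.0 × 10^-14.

pH = 3.30

HClO4 is a strong acid and dissociates completely, so [H+] = 0.00050 M.
pH = -log(0.0005) = 3.30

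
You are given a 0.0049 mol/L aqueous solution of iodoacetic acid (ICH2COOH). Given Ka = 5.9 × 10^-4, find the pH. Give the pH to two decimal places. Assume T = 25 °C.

ICH2COOH ⇌ ICH2COO- + H+
Ka = [H+]²/(0.0049 − [H+]) = 5.9 × 10^-4
The 5% rule fails; solving [H+]² + Ka·[H+] − Ka·C₀ = 0 exactly:
[H+] = [−0.00059 + √(0.00059² + 1.16e-05)]/2 = 1.43 × 10^-3 M
pH = −log(1.43 × 10^-3) = 2.84

pH = 2.84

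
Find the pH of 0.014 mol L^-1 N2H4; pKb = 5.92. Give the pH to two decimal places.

pH = 10.11

N2H4 + H2O ⇌ N2H5+ + OH-
Kb = 10^(−5.92) = 1.20 × 10^-6
From the ICE table, Kb = [OH-]²/(0.014 − [OH-]) = 1.20 × 10^-6.
Assume [OH-] ≪ 0.014: [OH-] ≈ √(1.20 × 10^-6 × 0.014) = 1.30 × 10^-4 M
Check: 0.93% ionized — well under 5%, approximation valid.
pOH = 3.89, so pH = 14.00 − pOH = 10.11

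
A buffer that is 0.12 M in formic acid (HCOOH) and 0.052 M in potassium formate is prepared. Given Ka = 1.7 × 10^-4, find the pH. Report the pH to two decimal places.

pH = 3.41

pKa = −log(1.7 × 10^-4) = 3.770
pH = pKa + log([A⁻]/[HA]) = 3.770 + log(0.052/0.12)
pH = 3.770 + (-0.363) = 3.41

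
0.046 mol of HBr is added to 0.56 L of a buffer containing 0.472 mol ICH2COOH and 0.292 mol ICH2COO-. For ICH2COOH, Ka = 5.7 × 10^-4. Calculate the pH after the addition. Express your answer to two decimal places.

pH = 2.92

Added H+ converts ICH2COO- to ICH2COOH: ICH2COOH → 0.518 mol, ICH2COO- → 0.246 mol.
pKa = −log(5.7 × 10^-4) = 3.244
pH = pKa + log([A⁻]/[HA]) = 3.244 + log(0.246/0.518) = 3.244 -0.323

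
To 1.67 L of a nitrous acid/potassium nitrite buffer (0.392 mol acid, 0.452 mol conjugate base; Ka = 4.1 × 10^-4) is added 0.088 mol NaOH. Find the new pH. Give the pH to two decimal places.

After neutralization: n(HNO2) = 0.304 mol, n(NO2-) = 0.54 mol.
pKa = −log(4.1 × 10^-4) = 3.387
pH = pKa + log([A⁻]/[HA]) = 3.387 + log(0.54/0.304) = 3.387 +0.250

pH = 3.64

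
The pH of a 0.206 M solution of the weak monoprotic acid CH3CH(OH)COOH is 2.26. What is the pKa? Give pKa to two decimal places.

[H+] = 10^(-2.26) = 5.50 × 10^-3 M
At equilibrium [HA] = 0.206 − 5.50 × 10^-3 = 2.00 × 10^-1 M
Ka = [H+][A-]/[HA] = (5.50 × 10^-3)² / 2.00 × 10^-1 = 1.51 × 10^-4
pKa = -log(1.51 × 10^-4) = 3.82

pKa = 3.82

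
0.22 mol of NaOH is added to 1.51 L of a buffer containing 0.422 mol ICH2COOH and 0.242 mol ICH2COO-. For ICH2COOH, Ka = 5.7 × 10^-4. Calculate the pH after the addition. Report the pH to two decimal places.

pH = 3.60

After neutralization: n(ICH2COOH) = 0.202 mol, n(ICH2COO-) = 0.462 mol.
pKa = −log(5.7 × 10^-4) = 3.244
Henderson–Hasselbalch with mole ratio 0.462/0.202: pH = 3.244 + (+0.359)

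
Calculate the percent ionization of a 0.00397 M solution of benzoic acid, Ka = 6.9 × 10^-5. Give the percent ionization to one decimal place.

12.3%

C6H5COOH ⇌ C6H5COO- + H+; let x = [H+] at equilibrium.
Solve x² + 6.9e-05x − 2.74e-07 = 0 → x = 4.90 × 10^-4 M
% ionization = x/C₀ × 100% = 4.90 × 10^-4/0.00397 × 100% = 12.3%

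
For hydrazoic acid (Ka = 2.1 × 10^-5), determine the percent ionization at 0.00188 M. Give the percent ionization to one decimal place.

HN3 ⇌ N3- + H+; let x = [H+] at equilibrium.
Ka = x²/(C₀ − x); solving the quadratic gives x = 1.88 × 10^-4 M.
Fraction ionized = 1.88 × 10^-4 / 0.00188 = 0.1000 → 10.0%

10.0%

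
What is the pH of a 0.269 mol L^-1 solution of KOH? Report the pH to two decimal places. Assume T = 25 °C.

pH = 13.43

KOH is a strong base; [OH-] = 0.269 M.
pOH = -log(0.269) = 0.57
pH = 14.00 - 0.57 = 13.43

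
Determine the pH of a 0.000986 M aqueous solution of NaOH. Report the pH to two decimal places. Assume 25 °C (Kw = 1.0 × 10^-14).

NaOH is a strong base; [OH-] = 0.000986 M.
pOH = -log(0.000986) = 3.01
pH = 14.00 - 3.01 = 10.99

pH = 10.99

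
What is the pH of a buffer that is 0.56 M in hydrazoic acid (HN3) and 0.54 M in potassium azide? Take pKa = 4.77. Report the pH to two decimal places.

pH = 4.75

Using pH = pKa + log([base]/[acid]) with [base]/[acid] = 0.54/0.56:
pH = 4.77 + (-0.016) = 4.75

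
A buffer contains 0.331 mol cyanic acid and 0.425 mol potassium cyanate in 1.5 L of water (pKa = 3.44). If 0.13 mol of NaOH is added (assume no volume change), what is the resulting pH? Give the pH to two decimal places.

pH = 3.88

After neutralization: n(HOCN) = 0.201 mol, n(OCN-) = 0.555 mol.
Henderson–Hasselbalch with mole ratio 0.555/0.201: pH = 3.44 + (+0.441)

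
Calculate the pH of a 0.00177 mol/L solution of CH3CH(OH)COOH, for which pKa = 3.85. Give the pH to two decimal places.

CH3CH(OH)COOH ⇌ CH3CH(OH)COO- + H+
Ka = 10^(−3.85) = 1.41 × 10^-4
Ka = [H+]²/(0.00177 − [H+]) = 1.41 × 10^-4
[H+] is not negligible relative to C₀; solve [H+]² + 0.000141·[H+] − 2.5e-07 = 0.
[H+] = (−Ka + √(Ka² + 4·Ka·C₀))/2 = 4.34 × 10^-4 M
pH = −log[H+] = −log(4.34 × 10^-4) = 3.36

pH = 3.36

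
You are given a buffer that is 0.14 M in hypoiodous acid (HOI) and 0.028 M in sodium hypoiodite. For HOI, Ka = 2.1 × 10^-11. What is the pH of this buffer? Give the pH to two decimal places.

pKa = −log(2.1 × 10^-11) = 10.678
Using pH = pKa + log([base]/[acid]) with [base]/[acid] = 0.028/0.14:
pH = 10.678 + (-0.699) = 9.98

pH = 9.98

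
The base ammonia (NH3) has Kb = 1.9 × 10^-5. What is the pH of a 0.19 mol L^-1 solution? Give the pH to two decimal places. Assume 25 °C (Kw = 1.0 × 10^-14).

pH = 11.28

NH3 + H2O ⇌ NH4+ + OH-
Kb = [OH-]²/(0.19 − [OH-]) = 1.9 × 10^-5
Since Kb ≪ C₀, [OH-] ≈ √(Kb·C₀) = 1.90 × 10^-3 M.
pOH = −log(1.90 × 10^-3) = 2.72; pH = 14.00 − 2.72 = 11.28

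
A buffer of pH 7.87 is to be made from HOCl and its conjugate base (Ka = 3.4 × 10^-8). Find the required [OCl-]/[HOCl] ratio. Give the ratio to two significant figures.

ratio = 2.5

pKa = -log(3.4 × 10^-8) = 7.469
pH = pKa + log(r) ⇒ log(r) = 7.87 − 7.469 = +0.401
r = [OCl-]/[HOCl] = 10^(+0.401) = 2.52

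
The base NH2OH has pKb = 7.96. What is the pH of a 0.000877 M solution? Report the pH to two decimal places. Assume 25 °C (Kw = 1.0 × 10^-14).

NH2OH + H2O ⇌ NH3OH+ + OH-
Kb = 10^(−7.96) = 1.10 × 10^-8
From the ICE table, Kb = [OH-]²/(0.000877 − [OH-]) = 1.10 × 10^-8.
Neglecting [OH-] in the denominator: [OH-] = √(1.10 × 10^-8 × 0.000877) = 3.11 × 10^-6 M
pOH = 5.51, so pH = 14.00 − pOH = 8.49

pH = 8.49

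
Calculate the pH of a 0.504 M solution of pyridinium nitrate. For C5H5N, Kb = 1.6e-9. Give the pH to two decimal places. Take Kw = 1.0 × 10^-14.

pH = 2.75

C5H5NH+ is the conjugate acid of the weak base C5H5N.
Ka = Kw/Kb = 1.0×10^-14 / 1.6 × 10^-9 = 6.25 × 10^-6
From the ICE table, Ka = x²/(0.504 − x) = 6.25 × 10^-6.
Since Ka ≪ C₀, x ≈ √(Ka·C₀) = 1.77 × 10^-3 M.
Check: 0.35% ionized — well under 5%, approximation valid.
pH = −log(1.77 × 10^-3) = 2.75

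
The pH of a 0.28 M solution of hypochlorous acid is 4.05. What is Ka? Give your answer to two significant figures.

[H+] = 10^(-4.05) = 8.91 × 10^-5 M
At equilibrium [HA] = 0.28 − 8.91 × 10^-5 = 2.80 × 10^-1 M
Ka = [H+][A-]/[HA] = (8.91 × 10^-5)² / 2.80 × 10^-1 = 2.8 × 10^-8

Ka = 2.8 × 10^-8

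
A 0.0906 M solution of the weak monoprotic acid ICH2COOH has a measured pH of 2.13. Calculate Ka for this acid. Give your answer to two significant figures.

Ka = 6.6 × 10^-4

[H+] = 10^(-2.13) = 7.41 × 10^-3 M
At equilibrium [HA] = 0.0906 − 7.41 × 10^-3 = 8.32 × 10^-2 M
Ka = [H+][A-]/[HA] = (7.41 × 10^-3)² / 8.32 × 10^-2 = 6.6 × 10^-4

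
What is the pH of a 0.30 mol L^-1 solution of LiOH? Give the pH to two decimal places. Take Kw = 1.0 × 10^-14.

pH = 13.48

LiOH is a strong base; [OH-] = 0.3 M.
pOH = -log(0.3) = 0.52
pH = 14.00 - 0.52 = 13.48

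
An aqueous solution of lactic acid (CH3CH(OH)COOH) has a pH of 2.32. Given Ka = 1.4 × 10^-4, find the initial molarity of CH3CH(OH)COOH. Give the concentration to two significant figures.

C₀ = 1.7 × 10^-1 M

[H+] = 10^(-2.32) = 4.79 × 10^-3 M = x
Ka = x²/(C₀ − x) ⇒ C₀ = x + x²/Ka
C₀ = 4.79 × 10^-3 + (4.79 × 10^-3)²/(1.4 × 10^-4) = 1.69 × 10^-1 M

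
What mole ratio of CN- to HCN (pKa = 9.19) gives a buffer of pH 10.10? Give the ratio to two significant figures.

ratio = 8.1

pH = pKa + log(r) ⇒ log(r) = 10.10 − 9.19 = +0.91
r = [CN-]/[HCN] = 10^(+0.91) = 8.13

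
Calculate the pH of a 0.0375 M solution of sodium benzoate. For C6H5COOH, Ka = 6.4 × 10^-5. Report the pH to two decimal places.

C6H5COO- is the conjugate base of the weak acid C6H5COOH.
Kb = Kw/Ka = 1.0×10^-14 / 6.4 × 10^-5 = 1.56 × 10^-10
Kb = [OH-]²/(0.0375 − [OH-]) = 1.56 × 10^-10
Neglecting [OH-] in the denominator: [OH-] = √(1.56 × 10^-10 × 0.0375) = 2.42 × 10^-6 M
Check: 0.0064% ionized — well under 5%, approximation valid.
pOH = −log(2.42 × 10^-6) = 5.62; pH = 14.00 − 5.62 = 8.38

pH = 8.38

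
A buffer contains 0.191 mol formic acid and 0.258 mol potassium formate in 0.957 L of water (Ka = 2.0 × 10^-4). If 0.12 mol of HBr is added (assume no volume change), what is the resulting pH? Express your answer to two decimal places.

pH = 3.35

After neutralization: n(HCOOH) = 0.311 mol, n(HCOO-) = 0.138 mol.
pKa = −log(2.0 × 10^-4) = 3.699
pH = pKa + log([A⁻]/[HA]) = 3.699 + log(0.138/0.311) = 3.699 -0.353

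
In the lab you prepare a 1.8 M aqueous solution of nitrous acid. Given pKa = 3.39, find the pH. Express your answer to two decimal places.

pH = 1.57

HNO2 ⇌ NO2- + H+
Ka = 10^(−3.39) = 4.07 × 10^-4
Ka = [H+]²/(1.8 − [H+]) = 4.07 × 10^-4
Since Ka ≪ C₀, [H+] ≈ √(Ka·C₀) = 2.71 × 10^-2 M.
Check: 1.5% ionized — well under 5%, approximation valid.
pH = −log(2.71 × 10^-2) = 1.57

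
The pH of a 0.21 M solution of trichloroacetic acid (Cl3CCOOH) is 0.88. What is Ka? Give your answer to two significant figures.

Ka = 2.2 × 10^-1

[H+] = 10^(-0.88) = 1.32 × 10^-1 M
At equilibrium [HA] = 0.21 − 1.32 × 10^-1 = 7.80 × 10^-2 M
Ka = [H+][A-]/[HA] = (1.32 × 10^-1)² / 7.80 × 10^-2 = 2.2 × 10^-1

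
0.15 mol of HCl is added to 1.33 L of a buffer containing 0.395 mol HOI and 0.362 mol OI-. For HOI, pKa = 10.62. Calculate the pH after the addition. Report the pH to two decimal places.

After neutralization: n(HOI) = 0.545 mol, n(OI-) = 0.212 mol.
pH = pKa + log([A⁻]/[HA]) = 10.62 + log(0.212/0.545) = 10.62 -0.410

pH = 10.21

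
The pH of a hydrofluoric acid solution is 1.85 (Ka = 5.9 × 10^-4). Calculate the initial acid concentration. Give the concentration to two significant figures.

[H+] = 10^(-1.85) = 1.41 × 10^-2 M = x
Ka = x²/(C₀ − x) ⇒ C₀ = x + x²/Ka
C₀ = 1.41 × 10^-2 + (1.41 × 10^-2)²/(5.9 × 10^-4) = 3.51 × 10^-1 M

C₀ = 3.5 × 10^-1 M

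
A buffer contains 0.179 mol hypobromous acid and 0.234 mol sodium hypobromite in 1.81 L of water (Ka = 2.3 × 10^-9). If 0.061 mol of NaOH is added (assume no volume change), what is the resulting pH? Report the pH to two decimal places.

After neutralization: n(HOBr) = 0.118 mol, n(OBr-) = 0.295 mol.
pKa = −log(2.3 × 10^-9) = 8.638
Henderson–Hasselbalch with mole ratio 0.295/0.118: pH = 8.638 + (+0.398)

pH = 9.04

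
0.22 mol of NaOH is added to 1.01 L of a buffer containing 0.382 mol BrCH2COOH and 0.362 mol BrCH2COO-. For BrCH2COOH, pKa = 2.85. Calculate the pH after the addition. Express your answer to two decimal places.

After neutralization: n(BrCH2COOH) = 0.162 mol, n(BrCH2COO-) = 0.582 mol.
pH = pKa + log([A⁻]/[HA]) = 2.85 + log(0.582/0.162) = 2.85 +0.555

pH = 3.41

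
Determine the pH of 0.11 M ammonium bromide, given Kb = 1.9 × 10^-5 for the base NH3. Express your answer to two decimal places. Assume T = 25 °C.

pH = 5.12

NH4+ is the conjugate acid of the weak base NH3.
Ka = Kw/Kb = 1.0×10^-14 / 1.9 × 10^-5 = 5.26 × 10^-10
From the ICE table, Ka = x²/(0.11 − x) = 5.26 × 10^-10.
Since Ka ≪ C₀, x ≈ √(Ka·C₀) = 7.61 × 10^-6 M.
Check: 0.0069% ionized — well under 5%, approximation valid.
pH = −log[H+] = −log(7.61 × 10^-6) = 5.12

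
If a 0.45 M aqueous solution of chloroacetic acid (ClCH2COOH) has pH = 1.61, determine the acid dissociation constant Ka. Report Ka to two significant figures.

Ka = 1.4 × 10^-3

[H+] = 10^(-1.61) = 2.45 × 10^-2 M
At equilibrium [HA] = 0.45 − 2.45 × 10^-2 = 4.25 × 10^-1 M
Ka = [H+][A-]/[HA] = (2.45 × 10^-2)² / 4.25 × 10^-1 = 1.4 × 10^-3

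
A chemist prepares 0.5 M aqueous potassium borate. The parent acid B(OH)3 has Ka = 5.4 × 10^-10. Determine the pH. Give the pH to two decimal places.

pH = 11.48

B(OH)4- is the conjugate base of the weak acid B(OH)3.
Kb = Kw/Ka = 1.0×10^-14 / 5.4 × 10^-10 = 1.85 × 10^-5
Kb = [OH-]²/(0.5 − [OH-]) = 1.85 × 10^-5
Assume [OH-] ≪ 0.5: [OH-] ≈ √(1.85 × 10^-5 × 0.5) = 3.04 × 10^-3 M
([OH-]/C₀ = 0.61% < 5%, so the approximation holds.)
pOH = 2.52, so pH = 14.00 − pOH = 11.48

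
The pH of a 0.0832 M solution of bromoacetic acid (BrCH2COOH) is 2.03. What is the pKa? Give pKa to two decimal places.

pKa = 2.93

[H+] = 10^(-2.03) = 9.33 × 10^-3 M
At equilibrium [HA] = 0.0832 − 9.33 × 10^-3 = 7.39 × 10^-2 M
Ka = [H+][A-]/[HA] = (9.33 × 10^-3)² / 7.39 × 10^-2 = 1.18 × 10^-3
pKa = -log(1.18 × 10^-3) = 2.93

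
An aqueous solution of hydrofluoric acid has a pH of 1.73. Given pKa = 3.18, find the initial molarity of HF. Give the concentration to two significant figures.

C₀ = 5.4 × 10^-1 M

[H+] = 10^(-1.73) = 1.86 × 10^-2 M = x
Ka = 10^(−3.18) = 6.61 × 10^-4
Ka = x²/(C₀ − x) ⇒ C₀ = x + x²/Ka
C₀ = 1.86 × 10^-2 + (1.86 × 10^-2)²/(6.61 × 10^-4) = 5.42 × 10^-1 M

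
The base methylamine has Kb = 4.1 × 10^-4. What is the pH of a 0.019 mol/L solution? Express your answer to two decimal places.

pH = 11.41

CH3NH2 + H2O ⇌ CH3NH3+ + OH-
Let x = [OH-] at equilibrium. Kb = x²/(0.019 − x).
x is not negligible relative to C₀; solve x² + 0.00041·x − 7.79e-06 = 0.
x = [−0.00041 + √(0.00041² + 3.12e-05)]/2 = 2.59 × 10^-3 M
pOH = 2.59, so pH = 14.00 − pOH = 11.41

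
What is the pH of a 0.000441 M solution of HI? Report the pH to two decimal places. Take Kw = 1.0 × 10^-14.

HI is a strong acid and dissociates completely, so [H+] = 0.000441 M.
pH = -log(0.000441) = 3.36

pH = 3.36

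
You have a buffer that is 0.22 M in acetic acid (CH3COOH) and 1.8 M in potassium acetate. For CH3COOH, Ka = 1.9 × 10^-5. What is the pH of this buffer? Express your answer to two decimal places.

pKa = −log(1.9 × 10^-5) = 4.721
Using pH = pKa + log([base]/[acid]) with [base]/[acid] = 1.8/0.22:
pH = 4.721 + (+0.913) = 5.63

pH = 5.63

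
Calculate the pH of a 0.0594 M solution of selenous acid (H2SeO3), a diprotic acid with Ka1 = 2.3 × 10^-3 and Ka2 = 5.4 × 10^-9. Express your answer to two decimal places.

pH = 1.97

Ka1 ≫ Ka2, so treat the first dissociation as the only significant source of H+.
Ka1 = x²/(0.0594 − x) = 2.3 × 10^-3
Solving the quadratic: x = (−Ka1 + √(Ka1² + 4·Ka1·C₀))/2 = 1.06 × 10^-2 M
pH = −log(1.06 × 10^-2) = 1.97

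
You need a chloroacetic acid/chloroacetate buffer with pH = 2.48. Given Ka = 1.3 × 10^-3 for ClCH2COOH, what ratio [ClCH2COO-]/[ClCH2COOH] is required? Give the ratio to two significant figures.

pKa = -log(1.3 × 10^-3) = 2.886
pH = pKa + log(r) ⇒ log(r) = 2.48 − 2.886 = -0.406
r = [ClCH2COO-]/[ClCH2COOH] = 10^(-0.406) = 0.393

ratio = 0.39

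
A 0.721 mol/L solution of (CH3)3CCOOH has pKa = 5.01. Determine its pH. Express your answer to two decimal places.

(CH3)3CCOOH ⇌ (CH3)3CCOO- + H+
Ka = 10^(−5.01) = 9.77 × 10^-6
From the ICE table, Ka = x²/(0.721 − x) = 9.77 × 10^-6.
Neglecting x in the denominator: x = √(9.77 × 10^-6 × 0.721) = 2.65 × 10^-3 M
Check: 0.37% ionized — well under 5%, approximation valid.
pH = −log(2.65 × 10^-3) = 2.58

pH = 2.58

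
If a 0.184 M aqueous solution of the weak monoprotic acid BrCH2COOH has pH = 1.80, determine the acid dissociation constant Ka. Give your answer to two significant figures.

[H+] = 10^(-1.80) = 1.58 × 10^-2 M
At equilibrium [HA] = 0.184 − 1.58 × 10^-2 = 1.68 × 10^-1 M
Ka = [H+][A-]/[HA] = (1.58 × 10^-2)² / 1.68 × 10^-1 = 1.5 × 10^-3

Ka = 1.5 × 10^-3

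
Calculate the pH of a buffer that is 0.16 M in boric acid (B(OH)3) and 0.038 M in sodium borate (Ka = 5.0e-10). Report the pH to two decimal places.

pKa = −log(5.0 × 10^-10) = 9.301
pH = pKa + log([A⁻]/[HA]) = 9.301 + log(0.038/0.16)
pH = 9.301 + (-0.624) = 8.68

pH = 8.68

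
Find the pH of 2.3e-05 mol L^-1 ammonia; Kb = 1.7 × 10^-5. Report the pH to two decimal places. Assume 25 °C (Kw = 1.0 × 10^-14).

NH3 + H2O ⇌ NH4+ + OH-
Let x = [OH-] at equilibrium. Kb = x²/(2.3e-05 − x).
Here C₀/Kb ≈ 1.35, so the small-x approximation fails. Use the quadratic:
x = (−Kb + √(Kb² + 4·Kb·C₀))/2 = 1.30 × 10^-5 M
pOH = 4.89, so pH = 14.00 − pOH = 9.11

pH = 9.11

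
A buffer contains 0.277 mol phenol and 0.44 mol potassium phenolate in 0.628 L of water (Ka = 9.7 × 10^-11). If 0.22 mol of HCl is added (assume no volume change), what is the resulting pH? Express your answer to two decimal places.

pH = 9.66

Added H+ converts C6H5O- to C6H5OH: C6H5OH → 0.497 mol, C6H5O- → 0.22 mol.
pKa = −log(9.7 × 10^-11) = 10.013
pH = pKa + log([A⁻]/[HA]) = 10.013 + log(0.22/0.497) = 10.013 -0.354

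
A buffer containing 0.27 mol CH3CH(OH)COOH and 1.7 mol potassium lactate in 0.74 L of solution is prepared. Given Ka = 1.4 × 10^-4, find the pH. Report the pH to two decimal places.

pH = 4.65

pKa = −log(1.4 × 10^-4) = 3.854
Using pH = pKa + log([base]/[acid]) with [base]/[acid] = 1.7/0.27:
pH = 3.854 + (+0.799) = 4.65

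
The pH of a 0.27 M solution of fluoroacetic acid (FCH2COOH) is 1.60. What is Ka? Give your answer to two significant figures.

Ka = 2.6 × 10^-3

[H+] = 10^(-1.60) = 2.51 × 10^-2 M
At equilibrium [HA] = 0.27 − 2.51 × 10^-2 = 2.45 × 10^-1 M
Ka = [H+][A-]/[HA] = (2.51 × 10^-2)² / 2.45 × 10^-1 = 2.6 × 10^-3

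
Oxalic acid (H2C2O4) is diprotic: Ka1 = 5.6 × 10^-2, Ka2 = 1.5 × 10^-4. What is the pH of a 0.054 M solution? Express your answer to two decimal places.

pH = 1.47

Ka1 ≫ Ka2, so treat the first dissociation as the only significant source of H+.
Ka1 = x²/(0.054 − x) = 5.6 × 10^-2
Solving the quadratic: x = (−Ka1 + √(Ka1² + 4·Ka1·C₀))/2 = 3.37 × 10^-2 M
pH = −log(3.37 × 10^-2) = 1.47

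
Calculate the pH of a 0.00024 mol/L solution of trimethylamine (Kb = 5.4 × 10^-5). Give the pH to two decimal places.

pH = 9.95

(CH3)3N + H2O ⇌ (CH3)3NH+ + OH-
Let x = [OH-] at equilibrium. Kb = x²/(0.00024 − x).
Here C₀/Kb ≈ 4.44, so the small-x approximation fails. Use the quadratic:
x = (−Kb + √(Kb² + 4·Kb·C₀))/2 = 9.00 × 10^-5 M
pOH = −log(9.00 × 10^-5) = 4.05; pH = 14.00 − 4.05 = 9.95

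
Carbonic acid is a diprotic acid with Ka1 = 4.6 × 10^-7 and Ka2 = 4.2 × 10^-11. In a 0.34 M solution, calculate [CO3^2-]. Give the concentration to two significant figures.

4.2 × 10^-11 M

First ionization gives [H+] ≈ [HCO3-] = 3.95 × 10^-4 M.
Second step: Ka2 = [H+][CO3^2-]/[HCO3-] ≈ [CO3^2-] (since [H+] ≈ [HCO3-]).
So [CO3^2-] ≈ Ka2.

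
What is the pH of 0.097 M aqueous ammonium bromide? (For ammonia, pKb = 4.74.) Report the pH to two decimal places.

NH4+ is the conjugate acid of the weak base NH3.
Kb = 10^(−4.74) = 1.82 × 10^-5
Ka = Kw/Kb = 1.0×10^-14 / 1.82 × 10^-5 = 5.49 × 10^-10
Let x = [H+] at equilibrium. Ka = x²/(0.097 − x).
Assume x ≪ 0.097: x ≈ √(5.49 × 10^-10 × 0.097) = 7.30 × 10^-6 M
(x/C₀ = 0.0075% < 5%, so the approximation holds.)
pH = −log(7.30 × 10^-6) = 5.14

pH = 5.14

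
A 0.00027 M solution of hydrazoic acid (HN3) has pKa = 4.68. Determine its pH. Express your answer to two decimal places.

HN3 ⇌ N3- + H+
Ka = 10^(−4.68) = 2.09 × 10^-5
From the ICE table, Ka = x²/(0.00027 − x) = 2.09 × 10^-5.
x is not negligible relative to C₀; solve x² + 2.09e-05·x − 5.64e-09 = 0.
x = (−Ka + √(Ka² + 4·Ka·C₀))/2 = 6.54 × 10^-5 M
pH = −log(6.54 × 10^-5) = 4.18

pH = 4.18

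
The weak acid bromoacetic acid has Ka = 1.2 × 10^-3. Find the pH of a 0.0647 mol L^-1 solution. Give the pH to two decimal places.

pH = 2.08

BrCH2COOH ⇌ BrCH2COO- + H+
Ka = x²/(0.0647 − x) = 1.2 × 10^-3
Here C₀/Ka ≈ 53.9, so the small-x approximation fails. Use the quadratic:
x = [−0.0012 + √(0.0012² + 0.000311)]/2 = 8.23 × 10^-3 M
pH = −log[H+] = −log(8.23 × 10^-3) = 2.08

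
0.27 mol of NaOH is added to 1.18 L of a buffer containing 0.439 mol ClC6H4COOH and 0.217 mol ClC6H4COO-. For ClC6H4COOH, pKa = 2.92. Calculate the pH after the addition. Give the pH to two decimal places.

After neutralization: n(ClC6H4COOH) = 0.169 mol, n(ClC6H4COO-) = 0.487 mol.
pH = pKa + log(n_ClC6H4COO-/n_ClC6H4COOH) = 2.92 + log(0.487/0.169) = 2.92 + (+0.460)

pH = 3.38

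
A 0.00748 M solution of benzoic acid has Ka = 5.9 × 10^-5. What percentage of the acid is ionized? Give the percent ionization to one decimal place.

8.5%

C6H5COOH ⇌ C6H5COO- + H+; let x = [H+] at equilibrium.
Solve x² + 5.9e-05x − 4.41e-07 = 0 → x = 6.35 × 10^-4 M
Fraction ionized = 6.35 × 10^-4 / 0.00748 = 0.0849 → 8.5%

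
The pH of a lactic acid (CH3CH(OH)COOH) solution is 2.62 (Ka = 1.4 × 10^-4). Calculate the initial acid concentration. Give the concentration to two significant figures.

[H+] = 10^(-2.62) = 2.40 × 10^-3 M = x
Ka = x²/(C₀ − x) ⇒ C₀ = x + x²/Ka
C₀ = 2.40 × 10^-3 + (2.40 × 10^-3)²/(1.4 × 10^-4) = 4.35 × 10^-2 M

C₀ = 4.4 × 10^-2 M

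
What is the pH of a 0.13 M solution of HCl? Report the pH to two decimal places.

pH = 0.89

HCl is a strong acid and dissociates completely, so [H+] = 0.13 M.
pH = -log(0.13) = 0.89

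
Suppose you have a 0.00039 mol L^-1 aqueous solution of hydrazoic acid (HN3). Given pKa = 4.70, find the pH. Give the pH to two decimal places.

pH = 4.10

HN3 ⇌ N3- + H+
Ka = 10^(−4.70) = 2.00 × 10^-5
From the ICE table, Ka = [H+]²/(0.00039 − [H+]) = 2.00 × 10^-5.
[H+] is not negligible relative to C₀; solve [H+]² + 2e-05·[H+] − 7.8e-09 = 0.
[H+] = (−Ka + √(Ka² + 4·Ka·C₀))/2 = 7.89 × 10^-5 M
pH = −log(7.89 × 10^-5) = 4.10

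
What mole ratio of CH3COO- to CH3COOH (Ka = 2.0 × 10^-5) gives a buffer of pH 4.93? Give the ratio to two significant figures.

pKa = -log(2.0 × 10^-5) = 4.699
pH = pKa + log(r) ⇒ log(r) = 4.93 − 4.699 = +0.231
r = [CH3COO-]/[CH3COOH] = 10^(+0.231) = 1.7

ratio = 1.7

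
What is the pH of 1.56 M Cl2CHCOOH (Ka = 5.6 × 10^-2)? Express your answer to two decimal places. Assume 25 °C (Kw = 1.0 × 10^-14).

Cl2CHCOOH ⇌ Cl2CHCOO- + H+
Ka = [H+]²/(1.56 − [H+]) = 5.6 × 10^-2
[H+] is not negligible relative to C₀; solve [H+]² + 0.056·[H+] − 0.0874 = 0.
[H+] = (−Ka + √(Ka² + 4·Ka·C₀))/2 = 2.69 × 10^-1 M
pH = −log(2.69 × 10^-1) = 0.57

pH = 0.57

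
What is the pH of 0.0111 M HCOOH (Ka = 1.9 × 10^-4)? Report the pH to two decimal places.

HCOOH ⇌ HCOO- + H+
From the ICE table, Ka = [H+]²/(0.0111 − [H+]) = 1.9 × 10^-4.
The 5% rule fails; solving [H+]² + Ka·[H+] − Ka·C₀ = 0 exactly:
[H+] = (−Ka + √(Ka² + 4·Ka·C₀))/2 = 1.36 × 10^-3 M
pH = −log(1.36 × 10^-3) = 2.87

pH = 2.87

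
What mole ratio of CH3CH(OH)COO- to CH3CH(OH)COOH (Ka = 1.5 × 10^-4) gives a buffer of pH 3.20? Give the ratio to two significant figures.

pKa = -log(1.5 × 10^-4) = 3.824
pH = pKa + log(r) ⇒ log(r) = 3.20 − 3.824 = -0.624
r = [CH3CH(OH)COO-]/[CH3CH(OH)COOH] = 10^(-0.624) = 0.238

ratio = 0.24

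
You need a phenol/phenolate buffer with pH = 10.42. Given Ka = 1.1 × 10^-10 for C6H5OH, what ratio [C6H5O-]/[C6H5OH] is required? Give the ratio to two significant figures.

pKa = -log(1.1 × 10^-10) = 9.959
pH = pKa + log(r) ⇒ log(r) = 10.42 − 9.959 = +0.461
r = [C6H5O-]/[C6H5OH] = 10^(+0.461) = 2.89

ratio = 2.9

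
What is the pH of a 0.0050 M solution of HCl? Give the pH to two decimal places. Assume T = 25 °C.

HCl is a strong acid and dissociates completely, so [H+] = 0.0050 M.
pH = -log(0.005) = 2.30

pH = 2.30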